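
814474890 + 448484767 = 1262959657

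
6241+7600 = 13841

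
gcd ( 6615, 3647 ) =7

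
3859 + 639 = 4498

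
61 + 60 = 121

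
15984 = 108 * 148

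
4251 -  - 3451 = 7702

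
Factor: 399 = 3^1 * 7^1 * 19^1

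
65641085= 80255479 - 14614394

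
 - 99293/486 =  - 99293/486 = - 204.31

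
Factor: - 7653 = -3^1*2551^1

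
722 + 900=1622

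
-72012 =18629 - 90641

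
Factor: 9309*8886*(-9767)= - 2^1*3^2*29^1*107^1*1481^1*9767^1 = - 807924032658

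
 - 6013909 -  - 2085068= - 3928841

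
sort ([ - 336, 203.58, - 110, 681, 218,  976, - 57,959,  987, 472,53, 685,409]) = [-336  , - 110, - 57,53, 203.58, 218,409,472,  681,685, 959, 976, 987 ] 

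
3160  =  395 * 8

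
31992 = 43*744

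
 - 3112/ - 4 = 778+0/1 = 778.00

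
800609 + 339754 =1140363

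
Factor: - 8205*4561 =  - 37423005 = - 3^1*5^1 * 547^1*4561^1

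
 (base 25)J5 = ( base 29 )GG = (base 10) 480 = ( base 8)740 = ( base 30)G0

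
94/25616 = 47/12808 = 0.00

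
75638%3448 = 3230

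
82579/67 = 82579/67  =  1232.52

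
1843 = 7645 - 5802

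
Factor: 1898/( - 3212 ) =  -2^ (- 1)*11^( - 1) * 13^1 = - 13/22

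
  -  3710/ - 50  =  371/5 = 74.20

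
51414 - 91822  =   - 40408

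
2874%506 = 344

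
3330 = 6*555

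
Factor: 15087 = 3^1*47^1*107^1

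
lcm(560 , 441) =35280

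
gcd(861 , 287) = 287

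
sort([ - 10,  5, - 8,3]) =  [ - 10 , - 8, 3,5 ] 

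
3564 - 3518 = 46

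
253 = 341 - 88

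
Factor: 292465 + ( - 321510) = -29045 = -  5^1*37^1*157^1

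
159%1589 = 159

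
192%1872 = 192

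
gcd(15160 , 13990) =10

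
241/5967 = 241/5967 = 0.04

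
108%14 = 10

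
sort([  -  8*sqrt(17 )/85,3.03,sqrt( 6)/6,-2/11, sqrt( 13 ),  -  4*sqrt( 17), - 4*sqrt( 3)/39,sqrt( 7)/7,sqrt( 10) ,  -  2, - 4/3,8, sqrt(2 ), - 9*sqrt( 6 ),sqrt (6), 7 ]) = [  -  9*sqrt( 6 ), - 4*sqrt( 17), - 2,-4/3,  -  8*sqrt(17)/85,  -  2/11,  -  4*sqrt( 3 )/39, sqrt(7 )/7, sqrt( 6)/6,sqrt(2),sqrt( 6), 3.03, sqrt( 10 ), sqrt( 13), 7 , 8 ]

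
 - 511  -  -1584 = 1073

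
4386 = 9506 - 5120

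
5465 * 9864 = 53906760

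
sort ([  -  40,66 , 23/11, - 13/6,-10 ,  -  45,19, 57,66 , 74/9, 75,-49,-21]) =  [ - 49, -45, - 40,  -  21, - 10, -13/6 , 23/11,  74/9, 19 , 57,  66,  66,75] 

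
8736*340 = 2970240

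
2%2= 0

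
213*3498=745074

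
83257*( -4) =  - 333028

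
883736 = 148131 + 735605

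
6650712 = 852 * 7806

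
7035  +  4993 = 12028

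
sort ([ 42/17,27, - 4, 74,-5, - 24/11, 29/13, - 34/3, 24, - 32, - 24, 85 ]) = [ - 32,-24 , - 34/3,-5, - 4,  -  24/11,  29/13 , 42/17,24,27, 74, 85]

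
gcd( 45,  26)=1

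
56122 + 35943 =92065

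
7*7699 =53893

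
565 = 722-157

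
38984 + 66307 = 105291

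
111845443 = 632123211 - 520277768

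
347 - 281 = 66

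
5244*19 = 99636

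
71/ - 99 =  - 71/99 = -0.72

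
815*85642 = 69798230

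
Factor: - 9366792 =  - 2^3*3^1*443^1 * 881^1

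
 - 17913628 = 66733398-84647026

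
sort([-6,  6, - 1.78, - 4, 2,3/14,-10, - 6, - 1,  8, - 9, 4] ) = [-10, - 9, - 6, -6, - 4,-1.78, - 1,3/14, 2,4, 6,8] 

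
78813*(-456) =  - 35938728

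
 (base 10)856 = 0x358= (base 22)1GK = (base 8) 1530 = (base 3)1011201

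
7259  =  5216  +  2043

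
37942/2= 18971 = 18971.00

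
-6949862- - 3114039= - 3835823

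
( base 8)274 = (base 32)5S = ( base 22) 8c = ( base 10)188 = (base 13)116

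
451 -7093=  - 6642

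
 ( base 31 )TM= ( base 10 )921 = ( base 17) 333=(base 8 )1631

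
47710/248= 23855/124  =  192.38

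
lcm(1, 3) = 3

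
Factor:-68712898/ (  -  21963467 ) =2^1 * 137^1*250777^1*21963467^ ( - 1)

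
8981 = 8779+202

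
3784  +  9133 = 12917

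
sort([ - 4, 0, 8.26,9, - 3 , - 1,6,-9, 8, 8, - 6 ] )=[-9, - 6 ,-4,-3,-1,0,6, 8,8,8.26, 9]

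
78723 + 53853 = 132576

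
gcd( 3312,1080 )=72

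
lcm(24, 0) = 0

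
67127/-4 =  - 67127/4 = - 16781.75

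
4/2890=2/1445 = 0.00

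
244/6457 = 244/6457   =  0.04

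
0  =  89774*0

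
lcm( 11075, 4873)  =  121825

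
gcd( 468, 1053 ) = 117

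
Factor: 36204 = 2^2*3^1*7^1*431^1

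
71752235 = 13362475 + 58389760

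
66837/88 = 759+45/88 =759.51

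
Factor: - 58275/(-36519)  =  75/47 = 3^1*5^2*47^( - 1)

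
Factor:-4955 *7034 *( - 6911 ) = 240872331170 = 2^1*5^1*991^1*3517^1*6911^1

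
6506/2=3253  =  3253.00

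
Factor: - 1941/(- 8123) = 3^1 * 647^1  *8123^( - 1) 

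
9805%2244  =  829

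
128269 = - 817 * ( - 157 )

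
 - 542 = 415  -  957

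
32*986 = 31552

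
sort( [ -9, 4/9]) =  [-9, 4/9]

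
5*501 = 2505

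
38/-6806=  -  19/3403 = - 0.01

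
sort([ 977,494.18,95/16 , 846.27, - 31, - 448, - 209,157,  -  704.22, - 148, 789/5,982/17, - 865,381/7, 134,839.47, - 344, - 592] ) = [ - 865, - 704.22, - 592  , - 448, - 344,-209, - 148, -31, 95/16,381/7 , 982/17, 134, 157, 789/5, 494.18, 839.47  ,  846.27, 977 ]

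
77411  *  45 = 3483495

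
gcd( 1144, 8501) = 1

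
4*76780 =307120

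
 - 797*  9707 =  - 7736479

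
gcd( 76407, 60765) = 3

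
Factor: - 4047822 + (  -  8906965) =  - 1193^1 * 10859^1 = - 12954787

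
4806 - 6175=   -1369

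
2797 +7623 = 10420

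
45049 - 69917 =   -  24868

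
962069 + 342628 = 1304697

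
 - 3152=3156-6308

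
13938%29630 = 13938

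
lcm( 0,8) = 0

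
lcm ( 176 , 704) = 704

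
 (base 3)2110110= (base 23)390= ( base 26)2h0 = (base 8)3402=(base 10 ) 1794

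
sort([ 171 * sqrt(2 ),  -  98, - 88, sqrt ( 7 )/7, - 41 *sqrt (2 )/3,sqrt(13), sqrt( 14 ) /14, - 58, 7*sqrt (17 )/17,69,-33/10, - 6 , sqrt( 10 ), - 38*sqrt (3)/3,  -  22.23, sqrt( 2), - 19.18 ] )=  [ - 98, - 88, - 58, - 22.23, - 38 * sqrt ( 3 )/3, - 41*sqrt(2 )/3, - 19.18, - 6, - 33/10,sqrt( 14)/14,sqrt(7) /7,sqrt( 2),7*sqrt( 17)/17,  sqrt ( 10) , sqrt(13 ) , 69,  171*sqrt (2)] 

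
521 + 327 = 848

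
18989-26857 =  - 7868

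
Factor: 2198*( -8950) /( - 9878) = 2^1*5^2*7^1 * 11^( - 1 )*157^1*179^1*449^( - 1)= 9836050/4939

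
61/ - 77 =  - 1 + 16/77 = - 0.79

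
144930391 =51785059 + 93145332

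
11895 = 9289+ 2606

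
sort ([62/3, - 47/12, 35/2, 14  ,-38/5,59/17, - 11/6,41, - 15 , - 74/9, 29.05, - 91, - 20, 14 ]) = [ - 91, -20,  -  15, - 74/9, - 38/5, - 47/12, - 11/6, 59/17, 14,14, 35/2,62/3, 29.05,41]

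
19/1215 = 19/1215 = 0.02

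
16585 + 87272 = 103857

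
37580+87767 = 125347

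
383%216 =167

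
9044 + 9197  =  18241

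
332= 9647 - 9315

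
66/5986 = 33/2993 = 0.01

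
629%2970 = 629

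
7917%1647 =1329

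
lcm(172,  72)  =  3096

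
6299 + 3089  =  9388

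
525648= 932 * 564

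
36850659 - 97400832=  -  60550173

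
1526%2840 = 1526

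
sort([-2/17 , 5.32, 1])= [-2/17, 1, 5.32] 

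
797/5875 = 797/5875 = 0.14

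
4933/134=36 + 109/134=36.81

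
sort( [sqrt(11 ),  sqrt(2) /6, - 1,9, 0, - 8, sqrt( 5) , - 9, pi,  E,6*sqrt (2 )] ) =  [- 9, - 8,-1,  0 , sqrt( 2 ) /6 , sqrt( 5),E, pi, sqrt ( 11), 6*sqrt( 2),  9] 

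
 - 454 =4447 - 4901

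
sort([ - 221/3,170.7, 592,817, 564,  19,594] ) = [ - 221/3, 19,170.7 , 564, 592,594,817 ] 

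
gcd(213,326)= 1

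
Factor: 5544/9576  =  11^1*19^( - 1) =11/19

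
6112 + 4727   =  10839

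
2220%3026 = 2220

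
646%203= 37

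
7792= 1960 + 5832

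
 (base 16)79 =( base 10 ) 121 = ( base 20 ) 61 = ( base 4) 1321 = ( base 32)3P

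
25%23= 2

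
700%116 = 4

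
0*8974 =0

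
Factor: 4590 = 2^1*3^3*5^1*17^1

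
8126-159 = 7967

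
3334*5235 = 17453490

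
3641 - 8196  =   - 4555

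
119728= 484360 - 364632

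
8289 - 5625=2664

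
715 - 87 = 628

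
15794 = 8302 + 7492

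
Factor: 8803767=3^1 * 7^1 * 127^1 * 3301^1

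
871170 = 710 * 1227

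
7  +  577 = 584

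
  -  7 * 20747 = - 145229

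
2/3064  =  1/1532 = 0.00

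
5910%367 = 38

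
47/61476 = 1/1308 = 0.00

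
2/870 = 1/435 = 0.00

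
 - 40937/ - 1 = 40937/1 = 40937.00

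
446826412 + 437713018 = 884539430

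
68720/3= 68720/3=22906.67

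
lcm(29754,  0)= 0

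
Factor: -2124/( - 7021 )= 2^2 * 3^2*7^( - 1)*17^( - 1) = 36/119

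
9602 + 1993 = 11595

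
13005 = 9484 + 3521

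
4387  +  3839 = 8226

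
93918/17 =5524 + 10/17   =  5524.59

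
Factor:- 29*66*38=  - 72732 = - 2^2*3^1*11^1*19^1*29^1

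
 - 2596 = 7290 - 9886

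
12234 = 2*6117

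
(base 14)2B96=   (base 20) j8g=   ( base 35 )6c6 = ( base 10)7776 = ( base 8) 17140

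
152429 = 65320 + 87109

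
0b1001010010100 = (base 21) AGA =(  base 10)4756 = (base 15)1621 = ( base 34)43u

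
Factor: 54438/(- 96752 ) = -27219/48376 = -  2^(-3) * 3^1*43^1*211^1 * 6047^(-1)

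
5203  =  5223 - 20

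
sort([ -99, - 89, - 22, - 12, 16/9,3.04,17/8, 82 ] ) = [-99, - 89, - 22, - 12, 16/9, 17/8,3.04,  82]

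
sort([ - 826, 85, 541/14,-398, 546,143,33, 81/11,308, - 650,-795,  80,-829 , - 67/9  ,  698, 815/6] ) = [ - 829, - 826, - 795, - 650 ,-398,  -  67/9,81/11,33, 541/14,80, 85, 815/6,143, 308,546,698]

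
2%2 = 0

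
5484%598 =102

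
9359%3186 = 2987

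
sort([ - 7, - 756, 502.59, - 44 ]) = [ - 756, - 44, - 7,502.59 ]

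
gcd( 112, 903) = 7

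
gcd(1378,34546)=2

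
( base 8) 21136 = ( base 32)8IU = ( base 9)13055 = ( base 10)8798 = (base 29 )ADB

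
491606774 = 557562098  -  65955324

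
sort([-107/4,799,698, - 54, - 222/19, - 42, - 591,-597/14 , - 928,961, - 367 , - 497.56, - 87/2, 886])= [ - 928, - 591, -497.56, - 367,-54,-87/2,- 597/14 ,  -  42,- 107/4,-222/19 , 698,799, 886, 961 ]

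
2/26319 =2/26319 = 0.00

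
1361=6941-5580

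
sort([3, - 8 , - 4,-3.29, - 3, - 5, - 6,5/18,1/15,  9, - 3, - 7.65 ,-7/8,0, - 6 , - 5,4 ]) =[ - 8, - 7.65, - 6, - 6, - 5,  -  5,- 4, - 3.29,-3,-3, - 7/8 , 0,1/15, 5/18, 3,4,9]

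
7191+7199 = 14390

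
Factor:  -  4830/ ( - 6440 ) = 3/4 =2^( - 2)*3^1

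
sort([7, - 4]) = [ - 4 , 7]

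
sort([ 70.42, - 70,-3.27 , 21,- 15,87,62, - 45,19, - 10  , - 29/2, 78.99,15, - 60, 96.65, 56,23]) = [ - 70, - 60, - 45, - 15, - 29/2 , - 10,-3.27,15,19,21, 23,56,62,70.42, 78.99, 87,96.65]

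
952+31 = 983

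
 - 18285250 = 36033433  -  54318683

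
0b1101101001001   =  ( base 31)78A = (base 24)c31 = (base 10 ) 6985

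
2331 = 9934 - 7603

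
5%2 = 1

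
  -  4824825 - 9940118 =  - 14764943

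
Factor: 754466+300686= 2^4*7^1*9421^1 = 1055152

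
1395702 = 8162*171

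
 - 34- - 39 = 5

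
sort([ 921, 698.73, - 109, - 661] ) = [  -  661, - 109, 698.73, 921]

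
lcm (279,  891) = 27621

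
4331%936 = 587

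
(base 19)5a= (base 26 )41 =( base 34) 33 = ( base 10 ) 105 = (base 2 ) 1101001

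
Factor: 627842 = 2^1 * 313921^1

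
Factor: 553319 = 13^1  *  31^1* 1373^1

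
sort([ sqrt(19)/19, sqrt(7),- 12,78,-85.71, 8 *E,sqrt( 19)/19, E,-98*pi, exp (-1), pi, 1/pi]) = [ - 98*pi, - 85.71,-12, sqrt( 19) /19,sqrt(19) /19, 1/pi,exp(- 1), sqrt(7), E,  pi, 8*E,78]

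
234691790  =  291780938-57089148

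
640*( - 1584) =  - 1013760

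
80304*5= 401520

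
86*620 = 53320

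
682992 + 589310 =1272302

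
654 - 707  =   - 53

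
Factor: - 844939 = - 59^1* 14321^1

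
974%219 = 98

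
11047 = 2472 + 8575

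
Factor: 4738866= 2^1*3^1 * 11^1 * 19^1 * 3779^1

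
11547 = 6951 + 4596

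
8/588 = 2/147=0.01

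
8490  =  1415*6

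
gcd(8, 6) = 2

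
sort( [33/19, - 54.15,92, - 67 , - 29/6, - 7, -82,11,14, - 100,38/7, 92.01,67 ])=[-100,  -  82,-67, - 54.15, - 7,  -  29/6,33/19,  38/7,11,14,67,92,  92.01] 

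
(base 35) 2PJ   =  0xD10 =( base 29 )3s9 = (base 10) 3344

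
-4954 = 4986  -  9940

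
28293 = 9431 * 3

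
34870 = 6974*5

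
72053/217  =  72053/217 = 332.04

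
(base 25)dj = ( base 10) 344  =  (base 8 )530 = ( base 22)FE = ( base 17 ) 134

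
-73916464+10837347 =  - 63079117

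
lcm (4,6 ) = 12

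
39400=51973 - 12573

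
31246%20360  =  10886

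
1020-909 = 111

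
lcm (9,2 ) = 18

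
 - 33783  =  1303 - 35086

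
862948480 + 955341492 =1818289972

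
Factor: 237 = 3^1*79^1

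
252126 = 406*621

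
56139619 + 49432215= 105571834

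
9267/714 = 3089/238 = 12.98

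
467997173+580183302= 1048180475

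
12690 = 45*282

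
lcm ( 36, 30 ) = 180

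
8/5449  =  8/5449 = 0.00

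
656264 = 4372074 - 3715810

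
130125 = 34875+95250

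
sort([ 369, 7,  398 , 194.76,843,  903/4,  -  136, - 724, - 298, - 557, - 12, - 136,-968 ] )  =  [ -968, - 724, - 557, - 298, - 136, - 136,-12, 7,194.76, 903/4 , 369,  398,  843]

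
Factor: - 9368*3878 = -2^4 *7^1*277^1*1171^1=- 36329104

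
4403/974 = 4403/974 = 4.52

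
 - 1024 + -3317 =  - 4341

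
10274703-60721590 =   -  50446887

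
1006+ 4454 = 5460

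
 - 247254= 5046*( - 49)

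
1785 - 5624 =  -3839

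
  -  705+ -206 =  - 911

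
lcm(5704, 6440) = 199640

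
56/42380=14/10595=   0.00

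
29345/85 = 345  +  4/17 = 345.24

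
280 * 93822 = 26270160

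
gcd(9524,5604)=4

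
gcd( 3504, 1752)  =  1752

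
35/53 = 35/53 = 0.66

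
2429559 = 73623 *33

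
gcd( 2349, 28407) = 3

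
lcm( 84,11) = 924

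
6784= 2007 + 4777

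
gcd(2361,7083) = 2361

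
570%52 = 50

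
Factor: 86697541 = 7^1 * 919^1* 13477^1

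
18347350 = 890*20615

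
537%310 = 227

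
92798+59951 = 152749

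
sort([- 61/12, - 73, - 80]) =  [ - 80, - 73,-61/12]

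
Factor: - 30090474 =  - 2^1*3^3 * 41^1 * 13591^1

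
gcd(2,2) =2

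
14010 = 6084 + 7926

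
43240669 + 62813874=106054543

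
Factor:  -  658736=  - 2^4*13^1*3167^1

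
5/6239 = 5/6239=0.00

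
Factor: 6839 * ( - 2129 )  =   - 7^1*977^1*2129^1 =- 14560231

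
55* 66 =3630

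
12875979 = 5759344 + 7116635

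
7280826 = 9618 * 757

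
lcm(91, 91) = 91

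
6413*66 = 423258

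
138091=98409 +39682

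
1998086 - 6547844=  - 4549758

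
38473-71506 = -33033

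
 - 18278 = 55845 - 74123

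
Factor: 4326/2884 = 3/2 = 2^ ( - 1)*3^1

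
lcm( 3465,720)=55440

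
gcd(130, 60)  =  10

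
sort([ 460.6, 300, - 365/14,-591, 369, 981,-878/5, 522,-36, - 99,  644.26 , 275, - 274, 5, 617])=[-591, - 274, - 878/5, - 99, - 36, - 365/14, 5, 275, 300,369, 460.6, 522,617,644.26,981 ]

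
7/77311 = 7/77311 = 0.00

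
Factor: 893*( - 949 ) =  - 13^1*19^1*47^1 * 73^1= -847457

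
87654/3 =29218 = 29218.00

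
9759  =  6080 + 3679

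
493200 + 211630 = 704830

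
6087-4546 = 1541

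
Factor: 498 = 2^1*3^1*83^1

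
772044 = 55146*14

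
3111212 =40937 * 76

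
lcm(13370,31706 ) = 1109710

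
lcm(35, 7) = 35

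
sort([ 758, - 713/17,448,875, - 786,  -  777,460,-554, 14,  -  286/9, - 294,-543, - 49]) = [ - 786,  -  777, -554,  -  543, - 294, - 49,- 713/17 ,-286/9,14 , 448,460, 758,875 ] 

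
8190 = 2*4095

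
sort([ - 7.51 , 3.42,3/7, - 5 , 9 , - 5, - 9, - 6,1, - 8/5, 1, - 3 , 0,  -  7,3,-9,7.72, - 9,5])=[ - 9, - 9,-9,  -  7.51, - 7,  -  6, - 5, - 5,-3, - 8/5,0,3/7, 1, 1,3,3.42, 5,7.72,9]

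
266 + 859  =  1125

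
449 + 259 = 708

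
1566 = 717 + 849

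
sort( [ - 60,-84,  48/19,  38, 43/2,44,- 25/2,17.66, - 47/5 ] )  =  [ - 84,-60 , - 25/2,-47/5,48/19, 17.66, 43/2,38, 44]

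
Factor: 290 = 2^1*5^1*29^1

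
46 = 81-35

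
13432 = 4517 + 8915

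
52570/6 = 8761  +  2/3 = 8761.67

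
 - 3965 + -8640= - 12605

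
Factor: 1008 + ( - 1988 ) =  - 980 = -2^2*5^1*7^2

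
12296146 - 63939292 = - 51643146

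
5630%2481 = 668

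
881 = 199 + 682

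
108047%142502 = 108047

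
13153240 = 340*38686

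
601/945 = 601/945 = 0.64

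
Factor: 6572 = 2^2*31^1* 53^1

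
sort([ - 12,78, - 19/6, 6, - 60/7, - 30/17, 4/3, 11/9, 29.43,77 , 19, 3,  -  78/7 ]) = [ - 12, - 78/7, - 60/7,-19/6, - 30/17, 11/9, 4/3,3, 6, 19, 29.43, 77,  78 ]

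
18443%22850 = 18443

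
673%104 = 49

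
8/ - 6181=-1+6173/6181 = - 0.00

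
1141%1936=1141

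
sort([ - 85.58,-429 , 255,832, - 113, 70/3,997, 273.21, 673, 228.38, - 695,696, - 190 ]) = [ - 695, - 429, -190,- 113, - 85.58,70/3,228.38,255, 273.21,  673,696, 832,997] 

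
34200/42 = 814+ 2/7= 814.29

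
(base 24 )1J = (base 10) 43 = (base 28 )1f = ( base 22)1l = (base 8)53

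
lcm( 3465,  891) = 31185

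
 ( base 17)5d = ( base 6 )242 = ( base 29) 3b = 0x62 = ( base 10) 98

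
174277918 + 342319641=516597559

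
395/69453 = 395/69453 = 0.01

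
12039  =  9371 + 2668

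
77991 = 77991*1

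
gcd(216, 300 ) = 12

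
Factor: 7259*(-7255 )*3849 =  - 3^1* 5^1 * 7^1*17^1 *61^1*1283^1*1451^1 = -202703909205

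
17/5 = 17/5  =  3.40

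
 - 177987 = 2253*( - 79 )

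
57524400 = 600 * 95874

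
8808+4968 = 13776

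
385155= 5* 77031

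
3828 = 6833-3005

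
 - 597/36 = -199/12 = -16.58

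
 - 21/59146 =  - 21/59146  =  -0.00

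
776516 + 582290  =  1358806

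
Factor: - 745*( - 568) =423160= 2^3*5^1*71^1*149^1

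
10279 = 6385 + 3894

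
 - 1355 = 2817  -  4172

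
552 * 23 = 12696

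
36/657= 4/73 = 0.05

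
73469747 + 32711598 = 106181345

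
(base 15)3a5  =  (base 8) 1476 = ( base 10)830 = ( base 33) P5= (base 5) 11310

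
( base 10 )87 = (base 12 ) 73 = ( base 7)153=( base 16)57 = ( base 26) 39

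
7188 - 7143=45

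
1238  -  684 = 554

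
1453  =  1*1453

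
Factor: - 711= -3^2 * 79^1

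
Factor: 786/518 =3^1 * 7^( - 1)*37^( -1) * 131^1 = 393/259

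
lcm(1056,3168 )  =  3168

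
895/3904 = 895/3904=0.23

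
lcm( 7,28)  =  28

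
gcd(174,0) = 174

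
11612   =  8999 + 2613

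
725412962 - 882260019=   -156847057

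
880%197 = 92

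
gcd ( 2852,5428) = 92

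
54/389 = 54/389  =  0.14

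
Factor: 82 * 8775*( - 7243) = - 5211700650 = -2^1* 3^3*5^2*13^1*41^1 * 7243^1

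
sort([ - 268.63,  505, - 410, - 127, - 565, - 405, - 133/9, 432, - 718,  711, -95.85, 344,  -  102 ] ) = [  -  718,-565,- 410, - 405,-268.63, - 127, - 102, - 95.85, - 133/9,344,432,505,711]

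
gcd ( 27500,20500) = 500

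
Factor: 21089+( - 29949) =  - 8860 = -2^2*5^1*443^1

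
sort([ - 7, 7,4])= [  -  7,4,7] 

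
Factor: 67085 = 5^1*13417^1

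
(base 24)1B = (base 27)18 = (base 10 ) 35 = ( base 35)10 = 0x23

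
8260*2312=19097120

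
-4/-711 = 4/711= 0.01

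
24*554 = 13296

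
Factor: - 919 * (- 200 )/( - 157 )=- 183800/157 = -2^3*5^2 * 157^( - 1) * 919^1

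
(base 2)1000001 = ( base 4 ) 1001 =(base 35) 1u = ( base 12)55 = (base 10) 65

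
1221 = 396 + 825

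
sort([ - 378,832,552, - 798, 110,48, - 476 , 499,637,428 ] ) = [-798,  -  476,-378,48,110,428,499,552,  637, 832 ] 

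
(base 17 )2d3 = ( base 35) MW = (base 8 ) 1442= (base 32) P2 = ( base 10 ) 802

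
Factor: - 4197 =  - 3^1*1399^1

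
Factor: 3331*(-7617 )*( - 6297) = 3^2 *2099^1 * 2539^1*3331^1 = 159768913419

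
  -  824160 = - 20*41208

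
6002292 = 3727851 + 2274441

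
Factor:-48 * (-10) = 2^5*3^1 * 5^1 = 480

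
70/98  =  5/7 =0.71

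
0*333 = 0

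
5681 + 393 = 6074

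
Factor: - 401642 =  - 2^1*17^1*11813^1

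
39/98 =39/98 = 0.40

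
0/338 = 0 = 0.00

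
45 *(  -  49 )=  -  2205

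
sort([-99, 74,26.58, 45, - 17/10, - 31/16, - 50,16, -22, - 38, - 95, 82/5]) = [ - 99, - 95,  -  50 , - 38,- 22, - 31/16, - 17/10, 16, 82/5,  26.58,45,  74]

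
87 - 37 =50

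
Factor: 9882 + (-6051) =3831 = 3^1*1277^1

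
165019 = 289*571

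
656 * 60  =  39360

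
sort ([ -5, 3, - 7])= [-7, - 5, 3 ]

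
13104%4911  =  3282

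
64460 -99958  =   - 35498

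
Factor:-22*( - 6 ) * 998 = 131736 = 2^3*3^1*11^1  *499^1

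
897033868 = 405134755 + 491899113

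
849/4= 212 + 1/4 = 212.25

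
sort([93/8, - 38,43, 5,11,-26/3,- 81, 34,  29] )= [ - 81 ,-38, - 26/3, 5,11,93/8, 29,  34, 43 ]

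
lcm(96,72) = 288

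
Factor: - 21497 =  - 7^1 * 37^1*83^1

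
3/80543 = 3/80543 = 0.00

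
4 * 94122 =376488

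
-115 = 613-728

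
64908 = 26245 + 38663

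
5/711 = 5/711 =0.01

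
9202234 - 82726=9119508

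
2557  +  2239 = 4796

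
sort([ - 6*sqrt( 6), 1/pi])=[  -  6 * sqrt(6),1/pi] 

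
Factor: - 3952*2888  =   - 2^7*13^1*19^3 = -11413376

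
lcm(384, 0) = 0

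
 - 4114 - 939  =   - 5053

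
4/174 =2/87 = 0.02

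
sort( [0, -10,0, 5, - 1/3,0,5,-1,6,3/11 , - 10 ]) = [ - 10, - 10, - 1,  -  1/3, 0,0 , 0,3/11,5 , 5,6]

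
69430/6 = 34715/3 = 11571.67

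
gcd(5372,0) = 5372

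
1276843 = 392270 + 884573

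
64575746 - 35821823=28753923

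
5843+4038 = 9881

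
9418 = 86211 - 76793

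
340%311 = 29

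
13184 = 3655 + 9529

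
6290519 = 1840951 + 4449568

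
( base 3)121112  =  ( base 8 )676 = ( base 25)HL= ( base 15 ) 1EB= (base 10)446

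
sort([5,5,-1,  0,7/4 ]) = [ -1,0, 7/4 , 5, 5]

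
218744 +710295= 929039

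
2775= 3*925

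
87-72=15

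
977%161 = 11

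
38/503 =38/503 = 0.08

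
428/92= 4 + 15/23 = 4.65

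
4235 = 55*77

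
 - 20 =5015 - 5035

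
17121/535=17121/535 =32.00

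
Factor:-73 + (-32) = - 3^1*5^1*7^1 = - 105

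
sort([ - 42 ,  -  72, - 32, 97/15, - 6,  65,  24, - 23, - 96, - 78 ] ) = [-96, - 78,-72,-42, - 32, - 23,  -  6,97/15, 24,65]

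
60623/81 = 748+35/81 =748.43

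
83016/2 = 41508=41508.00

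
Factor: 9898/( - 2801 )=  - 2^1*7^2* 101^1*2801^( - 1)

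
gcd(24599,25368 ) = 1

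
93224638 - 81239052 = 11985586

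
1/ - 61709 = -1 + 61708/61709 = - 0.00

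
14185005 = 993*14285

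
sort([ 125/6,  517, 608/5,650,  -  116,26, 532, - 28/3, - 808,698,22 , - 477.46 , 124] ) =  [- 808,-477.46,  -  116 ,-28/3, 125/6,  22, 26,608/5,124,517,532, 650, 698]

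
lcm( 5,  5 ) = 5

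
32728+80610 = 113338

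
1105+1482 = 2587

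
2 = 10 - 8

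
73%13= 8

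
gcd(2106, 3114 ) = 18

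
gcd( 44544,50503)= 1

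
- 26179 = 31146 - 57325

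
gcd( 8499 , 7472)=1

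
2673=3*891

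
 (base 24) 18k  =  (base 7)2204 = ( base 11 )657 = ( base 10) 788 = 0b1100010100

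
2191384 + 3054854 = 5246238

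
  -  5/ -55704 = 5/55704 = 0.00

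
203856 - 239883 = -36027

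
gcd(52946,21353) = 1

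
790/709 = 790/709 = 1.11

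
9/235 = 9/235 = 0.04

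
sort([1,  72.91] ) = [ 1,72.91]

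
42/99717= 14/33239 = 0.00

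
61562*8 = 492496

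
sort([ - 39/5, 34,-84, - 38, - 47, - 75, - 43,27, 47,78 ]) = [ - 84,  -  75, - 47, - 43, - 38, - 39/5, 27, 34, 47, 78 ] 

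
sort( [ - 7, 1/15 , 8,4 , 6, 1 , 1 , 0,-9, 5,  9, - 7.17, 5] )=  [-9, - 7.17, - 7, 0, 1/15 , 1, 1, 4 , 5,5,  6,8, 9 ]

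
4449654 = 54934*81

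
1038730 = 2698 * 385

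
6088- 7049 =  - 961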